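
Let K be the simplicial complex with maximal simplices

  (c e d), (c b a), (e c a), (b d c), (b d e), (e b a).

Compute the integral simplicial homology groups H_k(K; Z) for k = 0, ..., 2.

H_0 = Z,  H_1 = 0,  H_2 = Z.

K has 5 vertices, 9 edges, 6 triangles.
rank ∂_0 = 0, rank ∂_1 = 4 ⇒ b_0 = 5 − 0 − 4 = 1; all invariant factors of ∂_1 are 1 so no torsion. So H_0 = Z.
rank ∂_1 = 4, rank ∂_2 = 5 ⇒ b_1 = 9 − 4 − 5 = 0; all invariant factors of ∂_2 are 1 so no torsion. So H_1 = 0.
rank ∂_2 = 5, rank ∂_3 = 0 ⇒ b_2 = 6 − 5 − 0 = 1. So H_2 = Z.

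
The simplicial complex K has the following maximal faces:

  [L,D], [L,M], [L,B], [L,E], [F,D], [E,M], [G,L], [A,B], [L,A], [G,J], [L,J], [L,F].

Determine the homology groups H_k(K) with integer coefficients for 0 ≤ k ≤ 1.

H_0 = Z,  H_1 = Z^4.

Fix the vertex order A < B < D < E < F < G < J < L < M and write every simplex with vertices in increasing order. Then dim K = 1 and the simplices of K are:

  0-simplices (9): A, B, D, E, F, G, J, L, M
  1-simplices (12): AB, AL, BL, DF, DL, EL, EM, FL, GJ, GL, JL, LM

so the chain groups are C_0 ≅ Z^9, C_1 ≅ Z^12.

The boundary map ∂_1: C_1 → C_0 maps an edge to its endpoints' difference, ∂[p,q] = q − p. For instance
  ∂BL = L − B.
The resulting 9×12 matrix has rank 8, and its Smith normal form has invariant factors (1,1,1,1,1,1,1,1).

Reading off H_k = ker ∂_k / im ∂_{k+1}:

  H_0: rank C_0 − rank ∂_1 = 9 − 8 = 1, and the invariant factors of ∂_1 are all 1, so H_0 ≅ Z.
  H_1: rank ker ∂_1 − rank ∂_2 = (12 − 8) − 0 = 4, and there is no ∂_2, so H_1 ≅ Z^4.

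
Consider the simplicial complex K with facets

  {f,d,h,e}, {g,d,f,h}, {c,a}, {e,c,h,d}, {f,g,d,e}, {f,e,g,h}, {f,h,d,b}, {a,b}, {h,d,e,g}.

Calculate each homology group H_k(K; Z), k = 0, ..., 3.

H_0 ≅ Z,  H_1 ≅ Z,  H_2 = 0,  H_3 ≅ Z.

K has 8 vertices, 18 edges, 16 triangles, 7 3-simplices.
rank ∂_0 = 0, rank ∂_1 = 7 ⇒ b_0 = 8 − 0 − 7 = 1; all invariant factors of ∂_1 are 1 so no torsion. So H_0 = Z.
rank ∂_1 = 7, rank ∂_2 = 10 ⇒ b_1 = 18 − 7 − 10 = 1; all invariant factors of ∂_2 are 1 so no torsion. So H_1 = Z.
rank ∂_2 = 10, rank ∂_3 = 6 ⇒ b_2 = 16 − 10 − 6 = 0; all invariant factors of ∂_3 are 1 so no torsion. So H_2 = 0.
rank ∂_3 = 6, rank ∂_4 = 0 ⇒ b_3 = 7 − 6 − 0 = 1. So H_3 = Z.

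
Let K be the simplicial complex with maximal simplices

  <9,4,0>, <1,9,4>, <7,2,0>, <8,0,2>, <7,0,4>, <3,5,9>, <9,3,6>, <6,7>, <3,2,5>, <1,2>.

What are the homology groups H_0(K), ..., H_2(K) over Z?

We work with the vertex ordering 0 < 1 < 2 < 3 < 4 < 5 < 6 < 7 < 8 < 9. The simplices of K, each written with vertices in increasing order, are:

  0-simplices (10): [0], [1], [2], [3], [4], [5], [6], [7], [8], [9]
  1-simplices (20): [0,2], [0,4], [0,7], [0,8], [0,9], [1,2], [1,4], [1,9], [2,3], [2,5], [2,7], [2,8], [3,5], [3,6], [3,9], [4,7], [4,9], [5,9], [6,7], [6,9]
  2-simplices (8): [0,2,7], [0,2,8], [0,4,7], [0,4,9], [1,4,9], [2,3,5], [3,5,9], [3,6,9]

giving chain groups C_0 ≅ Z^10, C_1 ≅ Z^20, C_2 ≅ Z^8.

Boundary ∂_1: C_1 → C_0 maps an edge to its endpoints' difference, ∂[p,q] = q − p.
This gives a 10×20 integer matrix of rank 9; reducing to Smith normal form yields diagonal entries (1,1,1,1,1,1,1,1,1).

∂_2: C_2 → C_1 acts by ∂[p,q,r] = [q,r] − [p,r] + [p,q]. For instance
  ∂[3,6,9] = [6,9] − [3,9] + [3,6],
  ∂[0,2,8] = [2,8] − [0,8] + [0,2].
The resulting 20×8 matrix has rank 8, and its Smith normal form has invariant factors (1,1,1,1,1,1,1,1).

Reading off H_k = ker ∂_k / im ∂_{k+1}:

  H_0: rank C_0 − rank ∂_1 = 10 − 9 = 1, and the invariant factors of ∂_1 are all 1, so H_0 = Z.
  H_1: rank ker ∂_1 − rank ∂_2 = (20 − 9) − 8 = 3, and the invariant factors of ∂_2 are all 1, so H_1 = Z^3.
  H_2: rank ker ∂_2 − rank ∂_3 = (8 − 8) − 0 = 0, and there is no ∂_3, so H_2 = 0.

As a check, the Euler characteristic is 10 − 20 + 8 = -2, which agrees with 1 − 3 + 0 = -2.

H_0 ≅ Z,  H_1 ≅ Z^3,  H_2 = 0.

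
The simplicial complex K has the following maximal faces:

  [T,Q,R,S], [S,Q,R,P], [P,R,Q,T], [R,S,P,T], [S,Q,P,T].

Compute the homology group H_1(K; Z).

Order the vertices as P < Q < R < S < T. Listing each simplex with vertices in this order, K has dimension 3 with simplices:

  0-simplices (5): P, Q, R, S, T
  1-simplices (10): PQ, PR, PS, PT, QR, QS, QT, RS, RT, ST
  2-simplices (10): PQR, PQS, PQT, PRS, PRT, PST, QRS, QRT, QST, RST
  3-simplices (5): PQRS, PQRT, PQST, PRST, QRST

Hence C_0 ≅ Z^5, C_1 ≅ Z^10, C_2 ≅ Z^10, C_3 ≅ Z^5.

∂_1: C_1 → C_0 sends each edge [p,q] (with p < q) to q − p. For instance
  ∂PT = T − P.
As a 5×10 matrix over Z this has rank 4, with invariant factors (1,1,1,1).

∂_2: C_2 → C_1 sends each 2-simplex [p,q,r] to [q,r] − [p,r] + [p,q]. For instance
  ∂PQT = QT − PT + PQ,
  ∂PRT = RT − PT + PR.
The resulting 10×10 matrix has rank 6, and its Smith normal form has invariant factors (1,1,1,1,1,1).

The boundary map ∂_3: C_3 → C_2 sends each 3-simplex σ to the alternating sum Σ_i (−1)^i (σ with its i-th vertex removed). For instance
  ∂PQRT = QRT − PRT + PQT − PQR,
  ∂PRST = RST − PST + PRT − PRS.
The resulting 10×5 matrix has rank 4, and its Smith normal form has invariant factors (1,1,1,1).

From H_k ≅ ker(∂_k) / im(∂_{k+1}) we obtain:

  H_1: rank ker ∂_1 − rank ∂_2 = (10 − 4) − 6 = 0, and the invariant factors of ∂_2 are all 1, so H_1 = 0.

(K is a triangulation of the 3-sphere S^3.)

H_1 = 0.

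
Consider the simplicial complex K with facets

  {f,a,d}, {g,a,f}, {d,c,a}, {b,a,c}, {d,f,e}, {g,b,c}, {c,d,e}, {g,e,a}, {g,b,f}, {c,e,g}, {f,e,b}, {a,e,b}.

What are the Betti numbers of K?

Fix the vertex order a < b < c < d < e < f < g and write every simplex with vertices in increasing order. Then dim K = 2 and the simplices of K are:

  0-simplices (7): a, b, c, d, e, f, g
  1-simplices (18): ab, ac, ad, ae, af, ag, bc, be, bf, bg, cd, ce, cg, de, df, ef, eg, fg
  2-simplices (12): abc, abe, acd, adf, aeg, afg, bcg, bef, bfg, cde, ceg, def

giving chain groups C_0 ≅ Z^7, C_1 ≅ Z^18, C_2 ≅ Z^12.

Boundary ∂_1: C_1 → C_0 sends each edge [p,q] (with p < q) to q − p.
The 7×18 boundary matrix has rank 6 and Smith normal form diag(1,1,1,1,1,1).

Boundary ∂_2: C_2 → C_1 maps a triangle to the signed sum of its edges. For instance
  ∂cde = de − ce + cd,
  ∂adf = df − af + ad.
The 18×12 boundary matrix has rank 12 and Smith normal form diag(1,1,1,1,1,1,1,1,1,1,1,2).

Computing H_k = (kernel of ∂_k) / (image of ∂_{k+1}):

  H_0: rank C_0 − rank ∂_1 = 7 − 6 = 1, and the invariant factors of ∂_1 are all 1, so H_0 ≅ Z.
  H_1: rank ker ∂_1 − rank ∂_2 = (18 − 6) − 12 = 0, and ∂_2 has invariant factor 2 > 1, so H_1 ≅ Z/2.
  H_2: rank ker ∂_2 − rank ∂_3 = (12 − 12) − 0 = 0, and there is no ∂_3, so H_2 ≅ 0.

Hence the Betti numbers are b_0 = 1, b_1 = 0, b_2 = 0.

b_0 = 1, b_1 = 0, b_2 = 0.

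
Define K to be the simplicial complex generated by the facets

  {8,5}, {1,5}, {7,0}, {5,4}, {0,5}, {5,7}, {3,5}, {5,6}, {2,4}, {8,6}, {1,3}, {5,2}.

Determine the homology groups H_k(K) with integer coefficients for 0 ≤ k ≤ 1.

H_0 = Z,  H_1 = Z^4.

Order the vertices as 0 < 1 < 2 < 3 < 4 < 5 < 6 < 7 < 8. Listing each simplex with vertices in this order, K has dimension 1 with simplices:

  0-simplices (9): [0], [1], [2], [3], [4], [5], [6], [7], [8]
  1-simplices (12): [0,5], [0,7], [1,3], [1,5], [2,4], [2,5], [3,5], [4,5], [5,6], [5,7], [5,8], [6,8]

Hence C_0 ≅ Z^9, C_1 ≅ Z^12.

The boundary map ∂_1: C_1 → C_0 is given by ∂[p,q] = [q] − [p].
As a 9×12 matrix over Z this has rank 8, with invariant factors (1,1,1,1,1,1,1,1).

Computing H_k = (kernel of ∂_k) / (image of ∂_{k+1}):

  H_0: rank C_0 − rank ∂_1 = 9 − 8 = 1, and the invariant factors of ∂_1 are all 1, so H_0 ≅ Z.
  H_1: rank ker ∂_1 − rank ∂_2 = (12 − 8) − 0 = 4, and there is no ∂_2, so H_1 ≅ Z^4.

(K is a triangulation of a wedge of 4 circles.)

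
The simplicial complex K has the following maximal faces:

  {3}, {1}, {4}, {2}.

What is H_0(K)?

H_0 ≅ Z^4.

We work with the vertex ordering 1 < 2 < 3 < 4. The simplices of K, each written with vertices in increasing order, are:

  0-simplices (4): [1], [2], [3], [4]

Hence C_0 ≅ Z^4.

Reading off H_k = ker ∂_k / im ∂_{k+1}:

  H_0: rank C_0 − rank ∂_1 = 4 − 0 = 4, and there is no ∂_1, so H_0 = Z^4.

(K is a triangulation of a set of 4 points.)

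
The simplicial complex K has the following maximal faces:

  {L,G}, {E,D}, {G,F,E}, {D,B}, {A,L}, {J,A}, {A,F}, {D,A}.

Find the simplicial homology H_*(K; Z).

H_0 ≅ Z,  H_1 ≅ Z^2,  H_2 = 0.

Order the vertices as A < B < D < E < F < G < J < L. Listing each simplex with vertices in this order, K has dimension 2 with simplices:

  0-simplices (8): A, B, D, E, F, G, J, L
  1-simplices (10): AD, AF, AJ, AL, BD, DE, EF, EG, FG, GL
  2-simplices (1): EFG

Hence C_0 ≅ Z^8, C_1 ≅ Z^10, C_2 ≅ Z^1.

∂_1: C_1 → C_0 maps an edge to its endpoints' difference, ∂[p,q] = q − p. For instance
  ∂AL = L − A.
This gives a 8×10 integer matrix of rank 7; reducing to Smith normal form yields diagonal entries (1,1,1,1,1,1,1).

The boundary map ∂_2: C_2 → C_1 maps a triangle to the signed sum of its edges. For instance
  ∂EFG = FG − EG + EF.
The resulting 10×1 matrix has rank 1, and its Smith normal form has invariant factors (1).

Computing H_k = (kernel of ∂_k) / (image of ∂_{k+1}):

  H_0: rank C_0 − rank ∂_1 = 8 − 7 = 1, and the invariant factors of ∂_1 are all 1, so H_0 = Z.
  H_1: rank ker ∂_1 − rank ∂_2 = (10 − 7) − 1 = 2, and the invariant factors of ∂_2 are all 1, so H_1 = Z^2.
  H_2: rank ker ∂_2 − rank ∂_3 = (1 − 1) − 0 = 0, and there is no ∂_3, so H_2 = 0.

As a check, the Euler characteristic is 8 − 10 + 1 = -1, which agrees with 1 − 2 + 0 = -1.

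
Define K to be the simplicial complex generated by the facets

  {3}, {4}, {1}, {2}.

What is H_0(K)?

We work with the vertex ordering 1 < 2 < 3 < 4. The simplices of K, each written with vertices in increasing order, are:

  0-simplices (4): [1], [2], [3], [4]

so the chain groups are C_0 ≅ Z^4.

Reading off H_k = ker ∂_k / im ∂_{k+1}:

  H_0: rank C_0 − rank ∂_1 = 4 − 0 = 4, and there is no ∂_1, so H_0 ≅ Z^4.

(K is a triangulation of a set of 4 points.)

H_0 ≅ Z^4.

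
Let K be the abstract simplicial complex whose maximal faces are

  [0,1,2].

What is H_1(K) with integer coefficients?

H_1 ≅ 0.

Order the vertices as 0 < 1 < 2. Listing each simplex with vertices in this order, K has dimension 2 with simplices:

  0-simplices (3): [0], [1], [2]
  1-simplices (3): [0,1], [0,2], [1,2]
  2-simplices (1): [0,1,2]

giving chain groups C_0 ≅ Z^3, C_1 ≅ Z^3, C_2 ≅ Z^1.

Boundary ∂_1: C_1 → C_0 sends each edge [p,q] (with p < q) to q − p. For instance
  ∂[0,2] = [2] − [0].
The 3×3 boundary matrix has rank 2 and Smith normal form diag(1,1).

Boundary ∂_2: C_2 → C_1 acts by ∂[p,q,r] = [q,r] − [p,r] + [p,q]. For instance
  ∂[0,1,2] = [1,2] − [0,2] + [0,1].
As a 3×1 matrix over Z this has rank 1, with invariant factors (1).

From H_k ≅ ker(∂_k) / im(∂_{k+1}) we obtain:

  H_1: rank ker ∂_1 − rank ∂_2 = (3 − 2) − 1 = 0, and the invariant factors of ∂_2 are all 1, so H_1 ≅ 0.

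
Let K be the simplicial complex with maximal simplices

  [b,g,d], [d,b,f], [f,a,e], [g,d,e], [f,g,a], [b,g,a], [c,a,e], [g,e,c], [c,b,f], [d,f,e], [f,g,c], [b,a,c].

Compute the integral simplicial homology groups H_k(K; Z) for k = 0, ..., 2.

Take the total order a < b < c < d < e < f < g on the vertex set. Then K (dimension 2) consists of the simplices:

  0-simplices (7): a, b, c, d, e, f, g
  1-simplices (18): ab, ac, ae, af, ag, bc, bd, bf, bg, ce, cf, cg, de, df, dg, ef, eg, fg
  2-simplices (12): abc, abg, ace, aef, afg, bcf, bdf, bdg, ceg, cfg, def, deg

giving chain groups C_0 ≅ Z^7, C_1 ≅ Z^18, C_2 ≅ Z^12.

∂_1: C_1 → C_0 maps an edge to its endpoints' difference, ∂[p,q] = q − p.
The 7×18 boundary matrix has rank 6 and Smith normal form diag(1,1,1,1,1,1).

Boundary ∂_2: C_2 → C_1 sends each 2-simplex [p,q,r] to [q,r] − [p,r] + [p,q]. For instance
  ∂bcf = cf − bf + bc,
  ∂def = ef − df + de.
This gives a 18×12 integer matrix of rank 12; reducing to Smith normal form yields diagonal entries (1,1,1,1,1,1,1,1,1,1,1,2).

Reading off H_k = ker ∂_k / im ∂_{k+1}:

  H_0: rank C_0 − rank ∂_1 = 7 − 6 = 1, and the invariant factors of ∂_1 are all 1, so H_0 ≅ Z.
  H_1: rank ker ∂_1 − rank ∂_2 = (18 − 6) − 12 = 0, and ∂_2 has invariant factor 2 > 1, so H_1 ≅ Z/2.
  H_2: rank ker ∂_2 − rank ∂_3 = (12 − 12) − 0 = 0, and there is no ∂_3, so H_2 ≅ 0.

H_0 = Z,  H_1 = Z/2,  H_2 = 0.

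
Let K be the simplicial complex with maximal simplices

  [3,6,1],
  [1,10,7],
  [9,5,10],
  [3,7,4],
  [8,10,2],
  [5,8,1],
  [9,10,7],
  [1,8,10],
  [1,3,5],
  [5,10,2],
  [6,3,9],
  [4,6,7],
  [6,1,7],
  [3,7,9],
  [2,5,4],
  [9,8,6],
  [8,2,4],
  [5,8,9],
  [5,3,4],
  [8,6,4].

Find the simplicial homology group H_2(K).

Fix the vertex order 1 < 2 < 3 < 4 < 5 < 6 < 7 < 8 < 9 < 10 and write every simplex with vertices in increasing order. Then dim K = 2 and the simplices of K are:

  0-simplices (10): [1], [2], [3], [4], [5], [6], [7], [8], [9], [10]
  1-simplices (30): (30 of them)
  2-simplices (20): (20 of them)

Hence C_0 ≅ Z^10, C_1 ≅ Z^30, C_2 ≅ Z^20.

The boundary map ∂_1: C_1 → C_0 maps an edge to its endpoints' difference, ∂[p,q] = q − p. For instance
  ∂[1,5] = [5] − [1].
As a 10×30 matrix over Z this has rank 9, with invariant factors (1,1,1,1,1,1,1,1,1).

The boundary map ∂_2: C_2 → C_1 maps a triangle to the signed sum of its edges. For instance
  ∂[4,6,8] = [6,8] − [4,8] + [4,6],
  ∂[3,4,5] = [4,5] − [3,5] + [3,4].
As a 30×20 matrix over Z this has rank 20, with invariant factors (1,1,1,1,1,1,1,1,1,1,1,1,1,1,1,1,1,1,1,2).

From H_k ≅ ker(∂_k) / im(∂_{k+1}) we obtain:

  H_2: rank ker ∂_2 − rank ∂_3 = (20 − 20) − 0 = 0, and there is no ∂_3, so H_2 = 0.

H_2 ≅ 0.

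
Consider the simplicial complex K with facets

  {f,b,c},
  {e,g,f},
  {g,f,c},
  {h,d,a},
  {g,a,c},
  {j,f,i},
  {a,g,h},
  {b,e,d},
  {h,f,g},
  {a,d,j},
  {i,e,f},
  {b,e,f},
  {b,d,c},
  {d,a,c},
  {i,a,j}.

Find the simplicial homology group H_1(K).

Fix the vertex order a < b < c < d < e < f < g < h < i < j and write every simplex with vertices in increasing order. Then dim K = 2 and the simplices of K are:

  0-simplices (10): a, b, c, d, e, f, g, h, i, j
  1-simplices (25): ac, ad, ag, ah, ai, aj, bc, bd, be, bf, cd, cf, cg, de, dh, dj, ef, eg, ei, fg, fh, fi, fj, gh, ij
  2-simplices (15): acd, acg, adh, adj, agh, aij, bcd, bcf, bde, bef, cfg, efg, efi, fgh, fij

so the chain groups are C_0 ≅ Z^10, C_1 ≅ Z^25, C_2 ≅ Z^15.

The boundary map ∂_1: C_1 → C_0 sends each edge [p,q] (with p < q) to q − p. For instance
  ∂ei = i − e.
This gives a 10×25 integer matrix of rank 9; reducing to Smith normal form yields diagonal entries (1,1,1,1,1,1,1,1,1).

Boundary ∂_2: C_2 → C_1 maps a triangle to the signed sum of its edges. For instance
  ∂fgh = gh − fh + fg,
  ∂agh = gh − ah + ag.
This gives a 25×15 integer matrix of rank 15; reducing to Smith normal form yields diagonal entries (1,1,1,1,1,1,1,1,1,1,1,1,1,1,1).

Reading off H_k = ker ∂_k / im ∂_{k+1}:

  H_1: rank ker ∂_1 − rank ∂_2 = (25 − 9) − 15 = 1, and the invariant factors of ∂_2 are all 1, so H_1 = Z.

H_1 ≅ Z.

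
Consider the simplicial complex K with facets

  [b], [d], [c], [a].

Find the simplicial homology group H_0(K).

Fix the vertex order a < b < c < d and write every simplex with vertices in increasing order. Then dim K = 0 and the simplices of K are:

  0-simplices (4): a, b, c, d

so the chain groups are C_0 ≅ Z^4.

Reading off H_k = ker ∂_k / im ∂_{k+1}:

  H_0: rank C_0 − rank ∂_1 = 4 − 0 = 4, and there is no ∂_1, so H_0 ≅ Z^4.

(K is a triangulation of a set of 4 points.)

H_0 ≅ Z^4.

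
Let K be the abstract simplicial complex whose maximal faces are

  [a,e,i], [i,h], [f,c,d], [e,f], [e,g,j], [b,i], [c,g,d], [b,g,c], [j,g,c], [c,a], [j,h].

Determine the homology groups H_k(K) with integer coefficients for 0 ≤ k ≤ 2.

H_0 ≅ Z,  H_1 ≅ Z^4,  H_2 = 0.

K has 10 vertices, 19 edges, 6 triangles.
rank ∂_0 = 0, rank ∂_1 = 9 ⇒ b_0 = 10 − 0 − 9 = 1; all invariant factors of ∂_1 are 1 so no torsion. So H_0 = Z.
rank ∂_1 = 9, rank ∂_2 = 6 ⇒ b_1 = 19 − 9 − 6 = 4; all invariant factors of ∂_2 are 1 so no torsion. So H_1 = Z^4.
rank ∂_2 = 6, rank ∂_3 = 0 ⇒ b_2 = 6 − 6 − 0 = 0. So H_2 = 0.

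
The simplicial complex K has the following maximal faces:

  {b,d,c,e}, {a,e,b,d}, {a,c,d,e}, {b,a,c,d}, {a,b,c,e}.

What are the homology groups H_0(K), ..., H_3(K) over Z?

H_0 = Z,  H_1 = 0,  H_2 = 0,  H_3 = Z.

Fix the vertex order a < b < c < d < e and write every simplex with vertices in increasing order. Then dim K = 3 and the simplices of K are:

  0-simplices (5): a, b, c, d, e
  1-simplices (10): ab, ac, ad, ae, bc, bd, be, cd, ce, de
  2-simplices (10): abc, abd, abe, acd, ace, ade, bcd, bce, bde, cde
  3-simplices (5): abcd, abce, abde, acde, bcde

giving chain groups C_0 ≅ Z^5, C_1 ≅ Z^10, C_2 ≅ Z^10, C_3 ≅ Z^5.

The boundary map ∂_1: C_1 → C_0 maps an edge to its endpoints' difference, ∂[p,q] = q − p.
The resulting 5×10 matrix has rank 4, and its Smith normal form has invariant factors (1,1,1,1).

The boundary map ∂_2: C_2 → C_1 sends each 2-simplex [p,q,r] to [q,r] − [p,r] + [p,q]. For instance
  ∂bde = de − be + bd,
  ∂abc = bc − ac + ab.
This gives a 10×10 integer matrix of rank 6; reducing to Smith normal form yields diagonal entries (1,1,1,1,1,1).

∂_3: C_3 → C_2 sends each 3-simplex σ to the alternating sum Σ_i (−1)^i (σ with its i-th vertex removed). For instance
  ∂acde = cde − ade + ace − acd,
  ∂abce = bce − ace + abe − abc.
The resulting 10×5 matrix has rank 4, and its Smith normal form has invariant factors (1,1,1,1).

Computing H_k = (kernel of ∂_k) / (image of ∂_{k+1}):

  H_0: rank C_0 − rank ∂_1 = 5 − 4 = 1, and the invariant factors of ∂_1 are all 1, so H_0 = Z.
  H_1: rank ker ∂_1 − rank ∂_2 = (10 − 4) − 6 = 0, and the invariant factors of ∂_2 are all 1, so H_1 = 0.
  H_2: rank ker ∂_2 − rank ∂_3 = (10 − 6) − 4 = 0, and the invariant factors of ∂_3 are all 1, so H_2 = 0.
  H_3: rank ker ∂_3 − rank ∂_4 = (5 − 4) − 0 = 1, and there is no ∂_4, so H_3 = Z.

(K is a triangulation of the 3-sphere S^3.)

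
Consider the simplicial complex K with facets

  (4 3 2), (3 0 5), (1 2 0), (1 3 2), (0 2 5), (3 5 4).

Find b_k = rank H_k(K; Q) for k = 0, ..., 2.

Take the total order 0 < 1 < 2 < 3 < 4 < 5 on the vertex set. Then K (dimension 2) consists of the simplices:

  0-simplices (6): [0], [1], [2], [3], [4], [5]
  1-simplices (12): [0,1], [0,2], [0,3], [0,5], [1,2], [1,3], [2,3], [2,4], [2,5], [3,4], [3,5], [4,5]
  2-simplices (6): [0,1,2], [0,2,5], [0,3,5], [1,2,3], [2,3,4], [3,4,5]

Hence C_0 ≅ Z^6, C_1 ≅ Z^12, C_2 ≅ Z^6.

The boundary map ∂_1: C_1 → C_0 sends each edge [p,q] (with p < q) to q − p. For instance
  ∂[0,2] = [2] − [0].
The resulting 6×12 matrix has rank 5, and its Smith normal form has invariant factors (1,1,1,1,1).

The boundary map ∂_2: C_2 → C_1 sends each 2-simplex [p,q,r] to [q,r] − [p,r] + [p,q]. For instance
  ∂[0,1,2] = [1,2] − [0,2] + [0,1],
  ∂[0,2,5] = [2,5] − [0,5] + [0,2].
This gives a 12×6 integer matrix of rank 6; reducing to Smith normal form yields diagonal entries (1,1,1,1,1,1).

Computing H_k = (kernel of ∂_k) / (image of ∂_{k+1}):

  H_0: rank C_0 − rank ∂_1 = 6 − 5 = 1, and the invariant factors of ∂_1 are all 1, so H_0 ≅ Z.
  H_1: rank ker ∂_1 − rank ∂_2 = (12 − 5) − 6 = 1, and the invariant factors of ∂_2 are all 1, so H_1 ≅ Z.
  H_2: rank ker ∂_2 − rank ∂_3 = (6 − 6) − 0 = 0, and there is no ∂_3, so H_2 ≅ 0.

Hence the Betti numbers are b_0 = 1, b_1 = 1, b_2 = 0.

b_0 = 1, b_1 = 1, b_2 = 0.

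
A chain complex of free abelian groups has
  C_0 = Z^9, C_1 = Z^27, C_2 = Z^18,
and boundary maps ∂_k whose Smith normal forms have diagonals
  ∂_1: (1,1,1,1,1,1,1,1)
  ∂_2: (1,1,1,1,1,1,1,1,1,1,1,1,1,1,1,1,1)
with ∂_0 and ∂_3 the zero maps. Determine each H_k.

H_0 ≅ Z,  H_1 ≅ Z^2,  H_2 ≅ Z.

H_0: b_0 = 9 − 0 − 8 = 1; torsion from ∂_1 factors > 1: none. So H_0 ≅ Z.
H_1: b_1 = 27 − 8 − 17 = 2; torsion from ∂_2 factors > 1: none. So H_1 ≅ Z^2.
H_2: b_2 = 18 − 17 − 0 = 1; torsion from ∂_3 factors > 1: none. So H_2 ≅ Z.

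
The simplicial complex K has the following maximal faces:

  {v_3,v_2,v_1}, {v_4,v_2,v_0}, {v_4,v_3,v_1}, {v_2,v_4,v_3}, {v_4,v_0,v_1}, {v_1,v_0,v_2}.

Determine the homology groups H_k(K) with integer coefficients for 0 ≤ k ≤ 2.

H_0 ≅ Z,  H_1 = 0,  H_2 ≅ Z.

Order the vertices as v_0 < v_1 < v_2 < v_3 < v_4. Listing each simplex with vertices in this order, K has dimension 2 with simplices:

  0-simplices (5): [v_0], [v_1], [v_2], [v_3], [v_4]
  1-simplices (9): [v_0,v_1], [v_0,v_2], [v_0,v_4], [v_1,v_2], [v_1,v_3], [v_1,v_4], [v_2,v_3], [v_2,v_4], [v_3,v_4]
  2-simplices (6): [v_0,v_1,v_2], [v_0,v_1,v_4], [v_0,v_2,v_4], [v_1,v_2,v_3], [v_1,v_3,v_4], [v_2,v_3,v_4]

so the chain groups are C_0 ≅ Z^5, C_1 ≅ Z^9, C_2 ≅ Z^6.

Boundary ∂_1: C_1 → C_0 is given by ∂[p,q] = [q] − [p]. For instance
  ∂[v_0,v_1] = [v_1] − [v_0].
As a 5×9 matrix over Z this has rank 4, with invariant factors (1,1,1,1).

The boundary map ∂_2: C_2 → C_1 sends each 2-simplex [p,q,r] to [q,r] − [p,r] + [p,q]. For instance
  ∂[v_0,v_1,v_4] = [v_1,v_4] − [v_0,v_4] + [v_0,v_1],
  ∂[v_0,v_2,v_4] = [v_2,v_4] − [v_0,v_4] + [v_0,v_2].
This gives a 9×6 integer matrix of rank 5; reducing to Smith normal form yields diagonal entries (1,1,1,1,1).

Computing H_k = (kernel of ∂_k) / (image of ∂_{k+1}):

  H_0: rank C_0 − rank ∂_1 = 5 − 4 = 1, and the invariant factors of ∂_1 are all 1, so H_0 ≅ Z.
  H_1: rank ker ∂_1 − rank ∂_2 = (9 − 4) − 5 = 0, and the invariant factors of ∂_2 are all 1, so H_1 ≅ 0.
  H_2: rank ker ∂_2 − rank ∂_3 = (6 − 5) − 0 = 1, and there is no ∂_3, so H_2 ≅ Z.

As a check, the Euler characteristic is 5 − 9 + 6 = 2, which agrees with 1 − 0 + 1 = 2.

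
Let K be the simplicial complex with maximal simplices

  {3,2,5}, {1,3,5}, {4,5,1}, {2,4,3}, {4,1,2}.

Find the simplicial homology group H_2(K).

H_2 ≅ 0.

Order the vertices as 1 < 2 < 3 < 4 < 5. Listing each simplex with vertices in this order, K has dimension 2 with simplices:

  0-simplices (5): [1], [2], [3], [4], [5]
  1-simplices (10): [1,2], [1,3], [1,4], [1,5], [2,3], [2,4], [2,5], [3,4], [3,5], [4,5]
  2-simplices (5): [1,2,4], [1,3,5], [1,4,5], [2,3,4], [2,3,5]

giving chain groups C_0 ≅ Z^5, C_1 ≅ Z^10, C_2 ≅ Z^5.

The boundary map ∂_1: C_1 → C_0 sends each edge [p,q] (with p < q) to q − p.
As a 5×10 matrix over Z this has rank 4, with invariant factors (1,1,1,1).

∂_2: C_2 → C_1 acts by ∂[p,q,r] = [q,r] − [p,r] + [p,q]. For instance
  ∂[1,3,5] = [3,5] − [1,5] + [1,3],
  ∂[2,3,4] = [3,4] − [2,4] + [2,3].
This gives a 10×5 integer matrix of rank 5; reducing to Smith normal form yields diagonal entries (1,1,1,1,1).

Computing H_k = (kernel of ∂_k) / (image of ∂_{k+1}):

  H_2: rank ker ∂_2 − rank ∂_3 = (5 − 5) − 0 = 0, and there is no ∂_3, so H_2 ≅ 0.

(K is a triangulation of the Möbius band.)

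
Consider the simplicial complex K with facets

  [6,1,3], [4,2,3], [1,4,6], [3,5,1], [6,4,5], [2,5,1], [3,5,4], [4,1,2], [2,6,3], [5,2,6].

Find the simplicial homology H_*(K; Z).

Fix the vertex order 1 < 2 < 3 < 4 < 5 < 6 and write every simplex with vertices in increasing order. Then dim K = 2 and the simplices of K are:

  0-simplices (6): [1], [2], [3], [4], [5], [6]
  1-simplices (15): [1,2], [1,3], [1,4], [1,5], [1,6], [2,3], [2,4], [2,5], [2,6], [3,4], [3,5], [3,6], [4,5], [4,6], [5,6]
  2-simplices (10): [1,2,4], [1,2,5], [1,3,5], [1,3,6], [1,4,6], [2,3,4], [2,3,6], [2,5,6], [3,4,5], [4,5,6]

Hence C_0 ≅ Z^6, C_1 ≅ Z^15, C_2 ≅ Z^10.

Boundary ∂_1: C_1 → C_0 is given by ∂[p,q] = [q] − [p].
The resulting 6×15 matrix has rank 5, and its Smith normal form has invariant factors (1,1,1,1,1).

The boundary map ∂_2: C_2 → C_1 acts by ∂[p,q,r] = [q,r] − [p,r] + [p,q]. For instance
  ∂[1,4,6] = [4,6] − [1,6] + [1,4],
  ∂[3,4,5] = [4,5] − [3,5] + [3,4].
As a 15×10 matrix over Z this has rank 10, with invariant factors (1,1,1,1,1,1,1,1,1,2).

Now H_k = ker ∂_k / im ∂_{k+1}, so:

  H_0: rank C_0 − rank ∂_1 = 6 − 5 = 1, and the invariant factors of ∂_1 are all 1, so H_0 = Z.
  H_1: rank ker ∂_1 − rank ∂_2 = (15 − 5) − 10 = 0, and ∂_2 has invariant factor 2 > 1, so H_1 = Z/2.
  H_2: rank ker ∂_2 − rank ∂_3 = (10 − 10) − 0 = 0, and there is no ∂_3, so H_2 = 0.

As a check, the Euler characteristic is 6 − 15 + 10 = 1, which agrees with 1 − 0 + 0 = 1.

H_0 = Z,  H_1 = Z/2,  H_2 = 0.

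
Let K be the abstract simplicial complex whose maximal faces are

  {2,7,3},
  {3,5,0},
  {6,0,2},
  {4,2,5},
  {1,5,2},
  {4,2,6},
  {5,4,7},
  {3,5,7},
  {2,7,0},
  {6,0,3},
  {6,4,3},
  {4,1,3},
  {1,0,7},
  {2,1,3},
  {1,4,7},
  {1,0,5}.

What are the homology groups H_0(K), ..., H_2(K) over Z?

H_0 ≅ Z,  H_1 ≅ Z^2,  H_2 ≅ Z.

Fix the vertex order 0 < 1 < 2 < 3 < 4 < 5 < 6 < 7 and write every simplex with vertices in increasing order. Then dim K = 2 and the simplices of K are:

  0-simplices (8): [0], [1], [2], [3], [4], [5], [6], [7]
  1-simplices (24): (24 of them)
  2-simplices (16): [0,1,5], [0,1,7], [0,2,6], [0,2,7], [0,3,5], [0,3,6], [1,2,3], [1,2,5], [1,3,4], [1,4,7], [2,3,7], [2,4,5], [2,4,6], [3,4,6], [3,5,7], [4,5,7]

so the chain groups are C_0 ≅ Z^8, C_1 ≅ Z^24, C_2 ≅ Z^16.

∂_1: C_1 → C_0 sends each edge [p,q] (with p < q) to q − p. For instance
  ∂[1,3] = [3] − [1].
The 8×24 boundary matrix has rank 7 and Smith normal form diag(1,1,1,1,1,1,1).

∂_2: C_2 → C_1 acts by ∂[p,q,r] = [q,r] − [p,r] + [p,q]. For instance
  ∂[4,5,7] = [5,7] − [4,7] + [4,5],
  ∂[2,4,5] = [4,5] − [2,5] + [2,4].
The resulting 24×16 matrix has rank 15, and its Smith normal form has invariant factors (1,1,1,1,1,1,1,1,1,1,1,1,1,1,1).

From H_k ≅ ker(∂_k) / im(∂_{k+1}) we obtain:

  H_0: rank C_0 − rank ∂_1 = 8 − 7 = 1, and the invariant factors of ∂_1 are all 1, so H_0 = Z.
  H_1: rank ker ∂_1 − rank ∂_2 = (24 − 7) − 15 = 2, and the invariant factors of ∂_2 are all 1, so H_1 = Z^2.
  H_2: rank ker ∂_2 − rank ∂_3 = (16 − 15) − 0 = 1, and there is no ∂_3, so H_2 = Z.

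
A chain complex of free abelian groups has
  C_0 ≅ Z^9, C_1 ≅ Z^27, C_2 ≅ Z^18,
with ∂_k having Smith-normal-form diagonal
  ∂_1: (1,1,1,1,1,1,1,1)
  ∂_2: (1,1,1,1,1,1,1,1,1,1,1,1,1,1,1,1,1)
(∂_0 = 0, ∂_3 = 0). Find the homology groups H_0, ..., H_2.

H_0: b_0 = 9 − 0 − 8 = 1; torsion from ∂_1 factors > 1: none. So H_0 = Z.
H_1: b_1 = 27 − 8 − 17 = 2; torsion from ∂_2 factors > 1: none. So H_1 = Z^2.
H_2: b_2 = 18 − 17 − 0 = 1; torsion from ∂_3 factors > 1: none. So H_2 = Z.

H_0 = Z,  H_1 = Z^2,  H_2 = Z.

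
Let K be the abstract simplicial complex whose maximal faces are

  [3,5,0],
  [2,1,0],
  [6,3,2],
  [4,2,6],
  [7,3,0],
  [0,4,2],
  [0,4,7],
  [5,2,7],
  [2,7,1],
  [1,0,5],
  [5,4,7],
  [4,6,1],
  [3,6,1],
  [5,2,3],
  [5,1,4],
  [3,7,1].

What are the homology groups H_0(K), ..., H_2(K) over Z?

H_0 ≅ Z,  H_1 ≅ Z^2,  H_2 ≅ Z.

Order the vertices as 0 < 1 < 2 < 3 < 4 < 5 < 6 < 7. Listing each simplex with vertices in this order, K has dimension 2 with simplices:

  0-simplices (8): [0], [1], [2], [3], [4], [5], [6], [7]
  1-simplices (24): (24 of them)
  2-simplices (16): [0,1,2], [0,1,5], [0,2,4], [0,3,5], [0,3,7], [0,4,7], [1,2,7], [1,3,6], [1,3,7], [1,4,5], [1,4,6], [2,3,5], [2,3,6], [2,4,6], [2,5,7], [4,5,7]

giving chain groups C_0 ≅ Z^8, C_1 ≅ Z^24, C_2 ≅ Z^16.

Boundary ∂_1: C_1 → C_0 is given by ∂[p,q] = [q] − [p]. For instance
  ∂[2,7] = [7] − [2].
The resulting 8×24 matrix has rank 7, and its Smith normal form has invariant factors (1,1,1,1,1,1,1).

∂_2: C_2 → C_1 maps a triangle to the signed sum of its edges. For instance
  ∂[1,3,6] = [3,6] − [1,6] + [1,3],
  ∂[1,2,7] = [2,7] − [1,7] + [1,2].
As a 24×16 matrix over Z this has rank 15, with invariant factors (1,1,1,1,1,1,1,1,1,1,1,1,1,1,1).

Now H_k = ker ∂_k / im ∂_{k+1}, so:

  H_0: rank C_0 − rank ∂_1 = 8 − 7 = 1, and the invariant factors of ∂_1 are all 1, so H_0 ≅ Z.
  H_1: rank ker ∂_1 − rank ∂_2 = (24 − 7) − 15 = 2, and the invariant factors of ∂_2 are all 1, so H_1 ≅ Z^2.
  H_2: rank ker ∂_2 − rank ∂_3 = (16 − 15) − 0 = 1, and there is no ∂_3, so H_2 ≅ Z.

As a check, the Euler characteristic is 8 − 24 + 16 = 0, which agrees with 1 − 2 + 1 = 0.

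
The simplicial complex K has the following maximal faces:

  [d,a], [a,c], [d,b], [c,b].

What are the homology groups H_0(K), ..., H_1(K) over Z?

We work with the vertex ordering a < b < c < d. The simplices of K, each written with vertices in increasing order, are:

  0-simplices (4): a, b, c, d
  1-simplices (4): ac, ad, bc, bd

Hence C_0 ≅ Z^4, C_1 ≅ Z^4.

∂_1: C_1 → C_0 is given by ∂[p,q] = [q] − [p]. For instance
  ∂bd = d − b.
The 4×4 boundary matrix has rank 3 and Smith normal form diag(1,1,1).

Reading off H_k = ker ∂_k / im ∂_{k+1}:

  H_0: rank C_0 − rank ∂_1 = 4 − 3 = 1, and the invariant factors of ∂_1 are all 1, so H_0 ≅ Z.
  H_1: rank ker ∂_1 − rank ∂_2 = (4 − 3) − 0 = 1, and there is no ∂_2, so H_1 ≅ Z.

As a check, the Euler characteristic is 4 − 4 = 0, which agrees with 1 − 1 = 0.

H_0 = Z,  H_1 = Z.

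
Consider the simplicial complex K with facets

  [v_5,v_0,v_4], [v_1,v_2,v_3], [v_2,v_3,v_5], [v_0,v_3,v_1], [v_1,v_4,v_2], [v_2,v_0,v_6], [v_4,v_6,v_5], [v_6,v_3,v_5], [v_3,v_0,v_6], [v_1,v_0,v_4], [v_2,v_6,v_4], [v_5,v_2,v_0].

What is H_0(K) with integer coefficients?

Fix the vertex order v_0 < v_1 < v_2 < v_3 < v_4 < v_5 < v_6 and write every simplex with vertices in increasing order. Then dim K = 2 and the simplices of K are:

  0-simplices (7): [v_0], [v_1], [v_2], [v_3], [v_4], [v_5], [v_6]
  1-simplices (18): (18 of them)
  2-simplices (12): (12 of them)

giving chain groups C_0 ≅ Z^7, C_1 ≅ Z^18, C_2 ≅ Z^12.

The boundary map ∂_1: C_1 → C_0 sends each edge [p,q] (with p < q) to q − p. For instance
  ∂[v_1,v_4] = [v_4] − [v_1].
This gives a 7×18 integer matrix of rank 6; reducing to Smith normal form yields diagonal entries (1,1,1,1,1,1).

∂_2: C_2 → C_1 sends each 2-simplex [p,q,r] to [q,r] − [p,r] + [p,q]. For instance
  ∂[v_4,v_5,v_6] = [v_5,v_6] − [v_4,v_6] + [v_4,v_5],
  ∂[v_2,v_3,v_5] = [v_3,v_5] − [v_2,v_5] + [v_2,v_3].
As a 18×12 matrix over Z this has rank 12, with invariant factors (1,1,1,1,1,1,1,1,1,1,1,2).

Reading off H_k = ker ∂_k / im ∂_{k+1}:

  H_0: rank C_0 − rank ∂_1 = 7 − 6 = 1, and the invariant factors of ∂_1 are all 1, so H_0 = Z.

H_0 ≅ Z.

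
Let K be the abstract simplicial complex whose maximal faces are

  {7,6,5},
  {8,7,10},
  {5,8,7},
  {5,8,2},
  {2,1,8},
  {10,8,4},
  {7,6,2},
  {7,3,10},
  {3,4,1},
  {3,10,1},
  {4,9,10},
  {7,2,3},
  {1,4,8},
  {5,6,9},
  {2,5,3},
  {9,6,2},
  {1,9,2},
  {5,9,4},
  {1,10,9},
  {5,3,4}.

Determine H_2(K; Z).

Fix the vertex order 1 < 2 < 3 < 4 < 5 < 6 < 7 < 8 < 9 < 10 and write every simplex with vertices in increasing order. Then dim K = 2 and the simplices of K are:

  0-simplices (10): [1], [2], [3], [4], [5], [6], [7], [8], [9], [10]
  1-simplices (30): (30 of them)
  2-simplices (20): (20 of them)

Hence C_0 ≅ Z^10, C_1 ≅ Z^30, C_2 ≅ Z^20.

∂_1: C_1 → C_0 is given by ∂[p,q] = [q] − [p].
The 10×30 boundary matrix has rank 9 and Smith normal form diag(1,1,1,1,1,1,1,1,1).

∂_2: C_2 → C_1 sends each 2-simplex [p,q,r] to [q,r] − [p,r] + [p,q]. For instance
  ∂[1,4,8] = [4,8] − [1,8] + [1,4],
  ∂[2,3,5] = [3,5] − [2,5] + [2,3].
The resulting 30×20 matrix has rank 20, and its Smith normal form has invariant factors (1,1,1,1,1,1,1,1,1,1,1,1,1,1,1,1,1,1,1,2).

Reading off H_k = ker ∂_k / im ∂_{k+1}:

  H_2: rank ker ∂_2 − rank ∂_3 = (20 − 20) − 0 = 0, and there is no ∂_3, so H_2 ≅ 0.

H_2 ≅ 0.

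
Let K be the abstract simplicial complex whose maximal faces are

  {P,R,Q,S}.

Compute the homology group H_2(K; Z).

H_2 ≅ 0.

Take the total order P < Q < R < S on the vertex set. Then K (dimension 3) consists of the simplices:

  0-simplices (4): P, Q, R, S
  1-simplices (6): PQ, PR, PS, QR, QS, RS
  2-simplices (4): PQR, PQS, PRS, QRS
  3-simplices (1): PQRS

so the chain groups are C_0 ≅ Z^4, C_1 ≅ Z^6, C_2 ≅ Z^4, C_3 ≅ Z^1.

∂_1: C_1 → C_0 sends each edge [p,q] (with p < q) to q − p. For instance
  ∂QS = S − Q.
The resulting 4×6 matrix has rank 3, and its Smith normal form has invariant factors (1,1,1).

Boundary ∂_2: C_2 → C_1 acts by ∂[p,q,r] = [q,r] − [p,r] + [p,q]. For instance
  ∂QRS = RS − QS + QR,
  ∂PQS = QS − PS + PQ.
This gives a 6×4 integer matrix of rank 3; reducing to Smith normal form yields diagonal entries (1,1,1).

Boundary ∂_3: C_3 → C_2 sends each 3-simplex σ to the alternating sum Σ_i (−1)^i (σ with its i-th vertex removed). For instance
  ∂PQRS = QRS − PRS + PQS − PQR.
As a 4×1 matrix over Z this has rank 1, with invariant factors (1).

From H_k ≅ ker(∂_k) / im(∂_{k+1}) we obtain:

  H_2: rank ker ∂_2 − rank ∂_3 = (4 − 3) − 1 = 0, and the invariant factors of ∂_3 are all 1, so H_2 = 0.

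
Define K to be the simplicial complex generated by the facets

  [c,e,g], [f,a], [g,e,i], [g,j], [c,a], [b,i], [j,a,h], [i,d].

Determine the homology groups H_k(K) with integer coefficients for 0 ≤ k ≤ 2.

We work with the vertex ordering a < b < c < d < e < f < g < h < i < j. The simplices of K, each written with vertices in increasing order, are:

  0-simplices (10): a, b, c, d, e, f, g, h, i, j
  1-simplices (13): ac, af, ah, aj, bi, ce, cg, di, eg, ei, gi, gj, hj
  2-simplices (3): ahj, ceg, egi

Hence C_0 ≅ Z^10, C_1 ≅ Z^13, C_2 ≅ Z^3.

∂_1: C_1 → C_0 sends each edge [p,q] (with p < q) to q − p.
As a 10×13 matrix over Z this has rank 9, with invariant factors (1,1,1,1,1,1,1,1,1).

Boundary ∂_2: C_2 → C_1 sends each 2-simplex [p,q,r] to [q,r] − [p,r] + [p,q]. For instance
  ∂ahj = hj − aj + ah,
  ∂egi = gi − ei + eg.
As a 13×3 matrix over Z this has rank 3, with invariant factors (1,1,1).

Now H_k = ker ∂_k / im ∂_{k+1}, so:

  H_0: rank C_0 − rank ∂_1 = 10 − 9 = 1, and the invariant factors of ∂_1 are all 1, so H_0 = Z.
  H_1: rank ker ∂_1 − rank ∂_2 = (13 − 9) − 3 = 1, and the invariant factors of ∂_2 are all 1, so H_1 = Z.
  H_2: rank ker ∂_2 − rank ∂_3 = (3 − 3) − 0 = 0, and there is no ∂_3, so H_2 = 0.

As a check, the Euler characteristic is 10 − 13 + 3 = 0, which agrees with 1 − 1 + 0 = 0.

H_0 ≅ Z,  H_1 ≅ Z,  H_2 = 0.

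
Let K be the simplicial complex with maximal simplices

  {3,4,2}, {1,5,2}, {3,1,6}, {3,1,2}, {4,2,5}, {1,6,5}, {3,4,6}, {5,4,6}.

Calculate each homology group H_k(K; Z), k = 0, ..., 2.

H_0 = Z,  H_1 = 0,  H_2 = Z.

K has 6 vertices, 12 edges, 8 triangles.
rank ∂_0 = 0, rank ∂_1 = 5 ⇒ b_0 = 6 − 0 − 5 = 1; all invariant factors of ∂_1 are 1 so no torsion. So H_0 ≅ Z.
rank ∂_1 = 5, rank ∂_2 = 7 ⇒ b_1 = 12 − 5 − 7 = 0; all invariant factors of ∂_2 are 1 so no torsion. So H_1 ≅ 0.
rank ∂_2 = 7, rank ∂_3 = 0 ⇒ b_2 = 8 − 7 − 0 = 1. So H_2 ≅ Z.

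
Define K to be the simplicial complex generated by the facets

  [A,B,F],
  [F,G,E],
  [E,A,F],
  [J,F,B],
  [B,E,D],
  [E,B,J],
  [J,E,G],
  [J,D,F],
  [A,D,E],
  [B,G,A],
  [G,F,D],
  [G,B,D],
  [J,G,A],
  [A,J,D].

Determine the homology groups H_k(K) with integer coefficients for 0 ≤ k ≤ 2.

H_0 ≅ Z,  H_1 ≅ Z^2,  H_2 ≅ Z.

Fix the vertex order A < B < D < E < F < G < J and write every simplex with vertices in increasing order. Then dim K = 2 and the simplices of K are:

  0-simplices (7): A, B, D, E, F, G, J
  1-simplices (21): AB, AD, AE, AF, AG, AJ, BD, BE, BF, BG, BJ, DE, DF, DG, DJ, EF, EG, EJ, FG, FJ, GJ
  2-simplices (14): ABF, ABG, ADE, ADJ, AEF, AGJ, BDE, BDG, BEJ, BFJ, DFG, DFJ, EFG, EGJ

Hence C_0 ≅ Z^7, C_1 ≅ Z^21, C_2 ≅ Z^14.

Boundary ∂_1: C_1 → C_0 is given by ∂[p,q] = [q] − [p].
This gives a 7×21 integer matrix of rank 6; reducing to Smith normal form yields diagonal entries (1,1,1,1,1,1).

Boundary ∂_2: C_2 → C_1 sends each 2-simplex [p,q,r] to [q,r] − [p,r] + [p,q]. For instance
  ∂ADE = DE − AE + AD,
  ∂EGJ = GJ − EJ + EG.
The resulting 21×14 matrix has rank 13, and its Smith normal form has invariant factors (1,1,1,1,1,1,1,1,1,1,1,1,1).

From H_k ≅ ker(∂_k) / im(∂_{k+1}) we obtain:

  H_0: rank C_0 − rank ∂_1 = 7 − 6 = 1, and the invariant factors of ∂_1 are all 1, so H_0 = Z.
  H_1: rank ker ∂_1 − rank ∂_2 = (21 − 6) − 13 = 2, and the invariant factors of ∂_2 are all 1, so H_1 = Z^2.
  H_2: rank ker ∂_2 − rank ∂_3 = (14 − 13) − 0 = 1, and there is no ∂_3, so H_2 = Z.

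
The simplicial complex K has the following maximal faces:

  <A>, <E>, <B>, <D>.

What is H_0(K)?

We work with the vertex ordering A < B < D < E. The simplices of K, each written with vertices in increasing order, are:

  0-simplices (4): A, B, D, E

giving chain groups C_0 ≅ Z^4.

Reading off H_k = ker ∂_k / im ∂_{k+1}:

  H_0: rank C_0 − rank ∂_1 = 4 − 0 = 4, and there is no ∂_1, so H_0 ≅ Z^4.

(K is a triangulation of a set of 4 points.)

H_0 = Z^4.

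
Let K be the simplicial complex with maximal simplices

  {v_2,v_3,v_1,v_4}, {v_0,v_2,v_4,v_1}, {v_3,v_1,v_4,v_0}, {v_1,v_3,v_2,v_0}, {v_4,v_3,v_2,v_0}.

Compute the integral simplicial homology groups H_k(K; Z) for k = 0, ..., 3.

K has 5 vertices, 10 edges, 10 triangles, 5 3-simplices.
rank ∂_0 = 0, rank ∂_1 = 4 ⇒ b_0 = 5 − 0 − 4 = 1; all invariant factors of ∂_1 are 1 so no torsion. So H_0 = Z.
rank ∂_1 = 4, rank ∂_2 = 6 ⇒ b_1 = 10 − 4 − 6 = 0; all invariant factors of ∂_2 are 1 so no torsion. So H_1 = 0.
rank ∂_2 = 6, rank ∂_3 = 4 ⇒ b_2 = 10 − 6 − 4 = 0; all invariant factors of ∂_3 are 1 so no torsion. So H_2 = 0.
rank ∂_3 = 4, rank ∂_4 = 0 ⇒ b_3 = 5 − 4 − 0 = 1. So H_3 = Z.

H_0 ≅ Z,  H_1 = 0,  H_2 = 0,  H_3 ≅ Z.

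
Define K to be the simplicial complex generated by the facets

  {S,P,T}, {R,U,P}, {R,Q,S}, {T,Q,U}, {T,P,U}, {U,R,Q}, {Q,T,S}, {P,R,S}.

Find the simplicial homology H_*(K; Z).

Fix the vertex order P < Q < R < S < T < U and write every simplex with vertices in increasing order. Then dim K = 2 and the simplices of K are:

  0-simplices (6): P, Q, R, S, T, U
  1-simplices (12): PR, PS, PT, PU, QR, QS, QT, QU, RS, RU, ST, TU
  2-simplices (8): PRS, PRU, PST, PTU, QRS, QRU, QST, QTU

giving chain groups C_0 ≅ Z^6, C_1 ≅ Z^12, C_2 ≅ Z^8.

∂_1: C_1 → C_0 sends each edge [p,q] (with p < q) to q − p.
The resulting 6×12 matrix has rank 5, and its Smith normal form has invariant factors (1,1,1,1,1).

The boundary map ∂_2: C_2 → C_1 sends each 2-simplex [p,q,r] to [q,r] − [p,r] + [p,q]. For instance
  ∂PST = ST − PT + PS,
  ∂PTU = TU − PU + PT.
This gives a 12×8 integer matrix of rank 7; reducing to Smith normal form yields diagonal entries (1,1,1,1,1,1,1).

Computing H_k = (kernel of ∂_k) / (image of ∂_{k+1}):

  H_0: rank C_0 − rank ∂_1 = 6 − 5 = 1, and the invariant factors of ∂_1 are all 1, so H_0 ≅ Z.
  H_1: rank ker ∂_1 − rank ∂_2 = (12 − 5) − 7 = 0, and the invariant factors of ∂_2 are all 1, so H_1 ≅ 0.
  H_2: rank ker ∂_2 − rank ∂_3 = (8 − 7) − 0 = 1, and there is no ∂_3, so H_2 ≅ Z.

As a check, the Euler characteristic is 6 − 12 + 8 = 2, which agrees with 1 − 0 + 1 = 2.

H_0 ≅ Z,  H_1 = 0,  H_2 ≅ Z.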